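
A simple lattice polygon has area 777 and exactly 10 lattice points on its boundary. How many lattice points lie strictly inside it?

From Pick's theorem, I = A − B/2 + 1 = 777 − 10/2 + 1 = 773.

773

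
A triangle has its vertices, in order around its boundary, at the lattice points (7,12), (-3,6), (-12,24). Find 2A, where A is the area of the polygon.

234

By the shoelace formula, twice the signed area is |(7·6 − (-3)·12) + ((-3)·24 − (-12)·6) + ((-12)·12 − 7·24)| = 234, so the area is 117.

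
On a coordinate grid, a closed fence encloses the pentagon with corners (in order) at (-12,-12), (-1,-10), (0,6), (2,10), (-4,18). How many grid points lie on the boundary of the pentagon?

8

Along each edge there are gcd(|Δx|,|Δy|)+1 lattice points, so counting each shared vertex once the boundary has gcd(11,2) + gcd(1,16) + gcd(2,4) + gcd(6,8) + gcd(8,30) = 1+1+2+2+2 = 8.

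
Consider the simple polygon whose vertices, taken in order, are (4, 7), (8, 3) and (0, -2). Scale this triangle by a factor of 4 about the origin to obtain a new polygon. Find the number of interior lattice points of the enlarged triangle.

405

The shoelace formula gives twice the area as |[4·3 − 8·7] + [8·(-2) − 0·3] + [0·7 − 4·(-2)]| = 52, so the area is 26.
Summing gcd(|Δx|,|Δy|) over the edges gives the boundary count: gcd(4,4) + gcd(8,5) + gcd(4,9) = 4+1+1 = 6.
Scaling by 4 multiplies the area by 4² = 16 (so the new area is 416) and multiplies the boundary lattice-point count by 4, giving 24.
By Pick's theorem, the interior count of the dilated polygon is 416 − 24/2 + 1 = 405.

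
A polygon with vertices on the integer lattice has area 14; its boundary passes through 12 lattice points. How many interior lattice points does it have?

Pick's theorem A = I + B/2 − 1 rearranges to I = A − B/2 + 1 = 14 − 12/2 + 1 = 9.

9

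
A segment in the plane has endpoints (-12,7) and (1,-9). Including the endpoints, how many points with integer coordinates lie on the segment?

2

The number of lattice points on a segment between lattice points is gcd(|Δx|,|Δy|) + 1 = gcd(13,16) + 1 = 1 + 1 = 2.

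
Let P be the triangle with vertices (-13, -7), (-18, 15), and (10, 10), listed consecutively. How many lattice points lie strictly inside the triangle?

295

Using the shoelace formula, 2A = |[(-13)·15 − (-18)·(-7)] + [(-18)·10 − 10·15] + [10·(-7) − (-13)·10]| = 591, so the area is 591/2.
Summing gcd(|Δx|,|Δy|) over the edges gives the boundary count: gcd(5,22) + gcd(28,5) + gcd(23,17) = 1+1+1 = 3.
By Pick's theorem A = I + B/2 − 1, so I = 591/2 − 3/2 + 1 = 295.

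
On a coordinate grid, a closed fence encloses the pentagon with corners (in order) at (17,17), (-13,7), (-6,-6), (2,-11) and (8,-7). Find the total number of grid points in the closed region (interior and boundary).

By the shoelace formula, twice the signed area is |(17·7 − (-13)·17) + ((-13)·(-6) − (-6)·7) + ((-6)·(-11) − 2·(-6)) + (2·(-7) − 8·(-11)) + (8·17 − 17·(-7))| = 867, so the area is 867/2.
Summing gcd(|Δx|,|Δy|) over the edges gives the boundary count: gcd(30,10) + gcd(7,13) + gcd(8,5) + gcd(6,4) + gcd(9,24) = 10+1+1+2+3 = 17.
Pick's theorem gives I = A − B/2 + 1 = 867/2 − 17/2 + 1 = 426, so the closed region contains I + B = 426 + 17 = 443 lattice points.

443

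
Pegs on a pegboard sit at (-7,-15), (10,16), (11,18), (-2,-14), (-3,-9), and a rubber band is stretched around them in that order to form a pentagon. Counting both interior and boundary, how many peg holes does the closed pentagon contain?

63

The shoelace formula gives twice the area as |[(-7)·16 − 10·(-15)] + [10·18 − 11·16] + [11·(-14) − (-2)·18] + [(-2)·(-9) − (-3)·(-14)] + [(-3)·(-15) − (-7)·(-9)]| = 118, so the area is 59.
The number of boundary lattice points is Σ gcd(|Δx|,|Δy|) = gcd(17,31) + gcd(1,2) + gcd(13,32) + gcd(1,5) + gcd(4,6) = 1+1+1+1+2 = 6.
Pick's theorem gives I = A − B/2 + 1 = 59 − 6/2 + 1 = 57, so the closed region contains I + B = 57 + 6 = 63 lattice points.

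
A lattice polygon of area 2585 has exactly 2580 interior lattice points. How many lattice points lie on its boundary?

12

Pick's theorem gives A = I + B/2 − 1, so B = 2(A − I + 1) = 2(2585 − 2580 + 1) = 12.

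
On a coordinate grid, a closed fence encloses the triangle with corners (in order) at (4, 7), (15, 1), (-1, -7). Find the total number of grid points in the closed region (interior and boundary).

98

By the shoelace formula, twice the signed area is |(4·1 − 15·7) + (15·(-7) − (-1)·1) + ((-1)·7 − 4·(-7))| = 184, so the area is 92.
The number of boundary lattice points is Σ gcd(|Δx|,|Δy|) = gcd(11,6) + gcd(16,8) + gcd(5,14) = 1+8+1 = 10.
Pick's theorem gives I = A − B/2 + 1 = 92 − 10/2 + 1 = 88, so the closed region contains I + B = 88 + 10 = 98 lattice points.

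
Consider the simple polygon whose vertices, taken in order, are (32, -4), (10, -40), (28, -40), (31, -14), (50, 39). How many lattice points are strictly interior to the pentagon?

384

Using the shoelace formula, 2A = |(32·(-40) − 10·(-4)) + (10·(-40) − 28·(-40)) + (28·(-14) − 31·(-40)) + (31·39 − 50·(-14)) + (50·(-4) − 32·39)| = 789, so the area is 394.5.
The number of boundary lattice points is Σ gcd(|Δx|,|Δy|) = gcd(22,36) + gcd(18,0) + gcd(3,26) + gcd(19,53) + gcd(18,43) = 2+18+1+1+1 = 23.
By Pick's theorem A = I + B/2 − 1, so I = 394.5 − 23/2 + 1 = 384.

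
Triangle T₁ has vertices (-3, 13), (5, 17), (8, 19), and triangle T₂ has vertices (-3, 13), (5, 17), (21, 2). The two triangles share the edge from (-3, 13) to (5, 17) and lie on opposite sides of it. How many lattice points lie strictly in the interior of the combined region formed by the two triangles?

93

The union is the simple quadrilateral with vertices (-3, 13), (8, 19), (5, 17), (21, 2) in order.
The shoelace formula gives twice the area as |((-3)·19 − 8·13) + (8·17 − 5·19) + (5·2 − 21·17) + (21·13 − (-3)·2)| = 188, so the area is 94.
Along each edge there are gcd(|Δx|,|Δy|)+1 lattice points, so counting each shared vertex once the boundary has gcd(11,6) + gcd(3,2) + gcd(16,15) + gcd(24,11) = 1+1+1+1 = 4.
By Pick's theorem I = A − B/2 + 1 = 94 − 4/2 + 1 = 93.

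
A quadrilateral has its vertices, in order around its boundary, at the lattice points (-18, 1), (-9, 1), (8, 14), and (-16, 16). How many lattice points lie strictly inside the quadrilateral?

The shoelace formula gives twice the area as |[(-18)·1 − (-9)·1] + [(-9)·14 − 8·1] + [8·16 − (-16)·14] + [(-16)·1 − (-18)·16]| = 481, so the area is 240.5.
Along each edge there are gcd(|Δx|,|Δy|)+1 lattice points, so counting each shared vertex once the boundary has gcd(9,0) + gcd(17,13) + gcd(24,2) + gcd(2,15) = 9+1+2+1 = 13.
By Pick's theorem A = I + B/2 − 1, so I = 240.5 − 13/2 + 1 = 235.

235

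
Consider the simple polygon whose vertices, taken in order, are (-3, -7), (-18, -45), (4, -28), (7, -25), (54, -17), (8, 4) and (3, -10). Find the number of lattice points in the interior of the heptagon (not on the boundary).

1110

Using the shoelace formula, 2A = |[(-3)·(-45) − (-18)·(-7)] + [(-18)·(-28) − 4·(-45)] + [4·(-25) − 7·(-28)] + [7·(-17) − 54·(-25)] + [54·4 − 8·(-17)] + [8·(-10) − 3·4] + [3·(-7) − (-3)·(-10)]| = 2229, so the area is 2229/2.
Along each edge there are gcd(|Δx|,|Δy|)+1 lattice points, so counting each shared vertex once the boundary has gcd(15,38) + gcd(22,17) + gcd(3,3) + gcd(47,8) + gcd(46,21) + gcd(5,14) + gcd(6,3) = 1+1+3+1+1+1+3 = 11.
Pick's theorem gives I = A − B/2 + 1 = 2229/2 − 11/2 + 1 = 1110.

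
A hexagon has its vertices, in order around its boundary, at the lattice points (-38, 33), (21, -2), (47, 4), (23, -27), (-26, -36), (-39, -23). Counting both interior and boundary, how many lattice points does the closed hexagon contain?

By the shoelace formula, twice the signed area is |[(-38)·(-2) − 21·33] + [21·4 − 47·(-2)] + [47·(-27) − 23·4] + [23·(-36) − (-26)·(-27)] + [(-26)·(-23) − (-39)·(-36)] + [(-39)·33 − (-38)·(-23)]| = 6297, so the area is 6297/2.
Along each edge there are gcd(|Δx|,|Δy|)+1 lattice points, so counting each shared vertex once the boundary has gcd(59,35) + gcd(26,6) + gcd(24,31) + gcd(49,9) + gcd(13,13) + gcd(1,56) = 1+2+1+1+13+1 = 19.
Pick's theorem gives I = A − B/2 + 1 = 6297/2 − 19/2 + 1 = 3140, so the closed region contains I + B = 3140 + 19 = 3159 lattice points.

3159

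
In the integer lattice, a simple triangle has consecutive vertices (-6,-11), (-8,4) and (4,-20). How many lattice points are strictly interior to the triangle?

60

By the shoelace formula, twice the signed area is |((-6)·4 − (-8)·(-11)) + ((-8)·(-20) − 4·4) + (4·(-11) − (-6)·(-20))| = 132, so the area is 66.
The number of boundary lattice points is Σ gcd(|Δx|,|Δy|) = gcd(2,15) + gcd(12,24) + gcd(10,9) = 1+12+1 = 14.
Pick's theorem gives I = A − B/2 + 1 = 66 − 14/2 + 1 = 60.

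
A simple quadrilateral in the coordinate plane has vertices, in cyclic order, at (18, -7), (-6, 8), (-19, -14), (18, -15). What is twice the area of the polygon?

By the shoelace formula, twice the signed area is |(18·8 − (-6)·(-7)) + ((-6)·(-14) − (-19)·8) + ((-19)·(-15) − 18·(-14)) + (18·(-7) − 18·(-15))| = 1019, so the area is 1019/2.

1019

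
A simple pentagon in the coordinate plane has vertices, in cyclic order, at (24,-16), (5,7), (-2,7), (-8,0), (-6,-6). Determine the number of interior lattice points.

311

The shoelace formula gives twice the area as |[24·7 − 5·(-16)] + [5·7 − (-2)·7] + [(-2)·0 − (-8)·7] + [(-8)·(-6) − (-6)·0] + [(-6)·(-16) − 24·(-6)]| = 641, so the area is 320.5.
The number of boundary lattice points is Σ gcd(|Δx|,|Δy|) = gcd(19,23) + gcd(7,0) + gcd(6,7) + gcd(2,6) + gcd(30,10) = 1+7+1+2+10 = 21.
Pick's theorem gives I = A − B/2 + 1 = 320.5 − 21/2 + 1 = 311.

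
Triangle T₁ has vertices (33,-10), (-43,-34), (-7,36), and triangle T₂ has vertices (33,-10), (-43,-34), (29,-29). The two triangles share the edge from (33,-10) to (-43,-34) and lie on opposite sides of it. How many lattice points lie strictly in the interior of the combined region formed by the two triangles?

2900

The union is the simple quadrilateral with vertices (33,-10), (-7,36), (-43,-34), (29,-29) in order.
Using the shoelace formula, 2A = |(33·36 − (-7)·(-10)) + ((-7)·(-34) − (-43)·36) + ((-43)·(-29) − 29·(-34)) + (29·(-10) − 33·(-29))| = 5804, so the area is 2902.
The number of boundary lattice points is Σ gcd(|Δx|,|Δy|) = gcd(40,46) + gcd(36,70) + gcd(72,5) + gcd(4,19) = 2+2+1+1 = 6.
By Pick's theorem I = A − B/2 + 1 = 2902 − 6/2 + 1 = 2900.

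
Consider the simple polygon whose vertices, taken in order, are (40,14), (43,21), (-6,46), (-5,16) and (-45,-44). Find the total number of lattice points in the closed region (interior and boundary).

2286

The shoelace formula gives twice the area as |[40·21 − 43·14] + [43·46 − (-6)·21] + [(-6)·16 − (-5)·46] + [(-5)·(-44) − (-45)·16] + [(-45)·14 − 40·(-44)]| = 4546, so the area is 2273.
Summing gcd(|Δx|,|Δy|) over the edges gives the boundary count: gcd(3,7) + gcd(49,25) + gcd(1,30) + gcd(40,60) + gcd(85,58) = 1+1+1+20+1 = 24.
Pick's theorem gives I = A − B/2 + 1 = 2273 − 24/2 + 1 = 2262, so the closed region contains I + B = 2262 + 24 = 2286 lattice points.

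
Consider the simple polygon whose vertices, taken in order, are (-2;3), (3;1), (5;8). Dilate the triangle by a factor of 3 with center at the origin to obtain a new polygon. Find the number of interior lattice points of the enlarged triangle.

172

By the shoelace formula, twice the signed area is |((-2)·1 − 3·3) + (3·8 − 5·1) + (5·3 − (-2)·8)| = 39, so the area is 19.5.
Along each edge there are gcd(|Δx|,|Δy|)+1 lattice points, so counting each shared vertex once the boundary has gcd(5,2) + gcd(2,7) + gcd(7,5) = 1+1+1 = 3.
Scaling by 3 multiplies the area by 3² = 9 (so the new area is 175.5) and multiplies the boundary lattice-point count by 3, giving 9.
By Pick's theorem, the interior count of the dilated polygon is 175.5 − 9/2 + 1 = 172.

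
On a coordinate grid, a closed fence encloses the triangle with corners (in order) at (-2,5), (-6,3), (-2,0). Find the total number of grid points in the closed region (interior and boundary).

The shoelace formula gives twice the area as |[(-2)·3 − (-6)·5] + [(-6)·0 − (-2)·3] + [(-2)·5 − (-2)·0]| = 20, so the area is 10.
Summing gcd(|Δx|,|Δy|) over the edges gives the boundary count: gcd(4,2) + gcd(4,3) + gcd(0,5) = 2+1+5 = 8.
Pick's theorem gives I = A − B/2 + 1 = 10 − 8/2 + 1 = 7, so the closed region contains I + B = 7 + 8 = 15 lattice points.

15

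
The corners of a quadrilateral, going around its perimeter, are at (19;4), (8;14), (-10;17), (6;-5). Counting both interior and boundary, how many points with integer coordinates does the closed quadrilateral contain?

The shoelace formula gives twice the area as |(19·14 − 8·4) + (8·17 − (-10)·14) + ((-10)·(-5) − 6·17) + (6·4 − 19·(-5))| = 577, so the area is 288.5.
Summing gcd(|Δx|,|Δy|) over the edges gives the boundary count: gcd(11,10) + gcd(18,3) + gcd(16,22) + gcd(13,9) = 1+3+2+1 = 7.
Pick's theorem gives I = A − B/2 + 1 = 288.5 − 7/2 + 1 = 286, so the closed region contains I + B = 286 + 7 = 293 lattice points.

293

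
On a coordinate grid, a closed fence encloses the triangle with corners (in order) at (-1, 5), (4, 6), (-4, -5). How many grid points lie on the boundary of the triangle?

Along each edge there are gcd(|Δx|,|Δy|)+1 lattice points, so counting each shared vertex once the boundary has gcd(5,1) + gcd(8,11) + gcd(3,10) = 1+1+1 = 3.

3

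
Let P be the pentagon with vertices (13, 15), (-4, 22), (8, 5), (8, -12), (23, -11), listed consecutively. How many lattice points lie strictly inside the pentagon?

335

Using the shoelace formula, 2A = |[13·22 − (-4)·15] + [(-4)·5 − 8·22] + [8·(-12) − 8·5] + [8·(-11) − 23·(-12)] + [23·15 − 13·(-11)]| = 690, so the area is 345.
Along each edge there are gcd(|Δx|,|Δy|)+1 lattice points, so counting each shared vertex once the boundary has gcd(17,7) + gcd(12,17) + gcd(0,17) + gcd(15,1) + gcd(10,26) = 1+1+17+1+2 = 22.
By Pick's theorem A = I + B/2 − 1, so I = 345 − 22/2 + 1 = 335.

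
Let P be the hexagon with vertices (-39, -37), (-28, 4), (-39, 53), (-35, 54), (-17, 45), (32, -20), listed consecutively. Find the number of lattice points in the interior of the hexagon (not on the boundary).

The shoelace formula gives twice the area as |((-39)·4 − (-28)·(-37)) + ((-28)·53 − (-39)·4) + ((-39)·54 − (-35)·53) + ((-35)·45 − (-17)·54) + ((-17)·(-20) − 32·45) + (32·(-37) − (-39)·(-20))| = 6492, so the area is 3246.
The number of boundary lattice points is Σ gcd(|Δx|,|Δy|) = gcd(11,41) + gcd(11,49) + gcd(4,1) + gcd(18,9) + gcd(49,65) + gcd(71,17) = 1+1+1+9+1+1 = 14.
Pick's theorem gives I = A − B/2 + 1 = 3246 − 14/2 + 1 = 3240.

3240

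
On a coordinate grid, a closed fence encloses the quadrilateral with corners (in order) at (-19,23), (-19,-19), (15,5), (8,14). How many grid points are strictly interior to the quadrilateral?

778

By the shoelace formula, twice the signed area is |[(-19)·(-19) − (-19)·23] + [(-19)·5 − 15·(-19)] + [15·14 − 8·5] + [8·23 − (-19)·14]| = 1608, so the area is 804.
Summing gcd(|Δx|,|Δy|) over the edges gives the boundary count: gcd(0,42) + gcd(34,24) + gcd(7,9) + gcd(27,9) = 42+2+1+9 = 54.
Pick's theorem gives I = A − B/2 + 1 = 804 − 54/2 + 1 = 778.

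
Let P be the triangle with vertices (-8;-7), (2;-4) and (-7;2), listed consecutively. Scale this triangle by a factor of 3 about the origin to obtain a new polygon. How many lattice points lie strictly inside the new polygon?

By the shoelace formula, twice the signed area is |[(-8)·(-4) − 2·(-7)] + [2·2 − (-7)·(-4)] + [(-7)·(-7) − (-8)·2]| = 87, so the area is 43.5.
Summing gcd(|Δx|,|Δy|) over the edges gives the boundary count: gcd(10,3) + gcd(9,6) + gcd(1,9) = 1+3+1 = 5.
Scaling by 3 multiplies the area by 3² = 9 (so the new area is 783/2) and multiplies the boundary lattice-point count by 3, giving 15.
By Pick's theorem, the interior count of the dilated polygon is 783/2 − 15/2 + 1 = 385.

385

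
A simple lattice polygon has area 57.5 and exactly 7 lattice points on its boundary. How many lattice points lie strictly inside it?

From Pick's theorem, I = A − B/2 + 1 = 57.5 − 7/2 + 1 = 55.

55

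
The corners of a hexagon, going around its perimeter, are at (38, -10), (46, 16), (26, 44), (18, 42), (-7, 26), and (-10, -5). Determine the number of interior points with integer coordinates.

2157

The shoelace formula gives twice the area as |(38·16 − 46·(-10)) + (46·44 − 26·16) + (26·42 − 18·44) + (18·26 − (-7)·42) + ((-7)·(-5) − (-10)·26) + ((-10)·(-10) − 38·(-5))| = 4323, so the area is 4323/2.
Along each edge there are gcd(|Δx|,|Δy|)+1 lattice points, so counting each shared vertex once the boundary has gcd(8,26) + gcd(20,28) + gcd(8,2) + gcd(25,16) + gcd(3,31) + gcd(48,5) = 2+4+2+1+1+1 = 11.
By Pick's theorem A = I + B/2 − 1, so I = 4323/2 − 11/2 + 1 = 2157.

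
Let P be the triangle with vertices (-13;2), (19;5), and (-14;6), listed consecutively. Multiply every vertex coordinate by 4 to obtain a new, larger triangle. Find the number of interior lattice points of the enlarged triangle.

By the shoelace formula, twice the signed area is |((-13)·5 − 19·2) + (19·6 − (-14)·5) + ((-14)·2 − (-13)·6)| = 131, so the area is 131/2.
Summing gcd(|Δx|,|Δy|) over the edges gives the boundary count: gcd(32,3) + gcd(33,1) + gcd(1,4) = 1+1+1 = 3.
Scaling by 4 multiplies the area by 4² = 16 (so the new area is 1048) and multiplies the boundary lattice-point count by 4, giving 12.
By Pick's theorem, the interior count of the dilated polygon is 1048 − 12/2 + 1 = 1043.

1043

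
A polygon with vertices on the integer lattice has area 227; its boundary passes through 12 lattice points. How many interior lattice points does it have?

222

Pick's theorem A = I + B/2 − 1 rearranges to I = A − B/2 + 1 = 227 − 12/2 + 1 = 222.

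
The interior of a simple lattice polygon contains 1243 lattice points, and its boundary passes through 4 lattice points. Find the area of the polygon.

1244

Pick's theorem states A = I + B/2 − 1, so A = 1243 + 4/2 − 1 = 1244.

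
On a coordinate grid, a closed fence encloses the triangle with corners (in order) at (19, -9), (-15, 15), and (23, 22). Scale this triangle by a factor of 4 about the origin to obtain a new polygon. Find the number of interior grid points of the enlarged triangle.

Using the shoelace formula, 2A = |[19·15 − (-15)·(-9)] + [(-15)·22 − 23·15] + [23·(-9) − 19·22]| = 1150, so the area is 575.
The number of boundary lattice points is Σ gcd(|Δx|,|Δy|) = gcd(34,24) + gcd(38,7) + gcd(4,31) = 2+1+1 = 4.
Scaling by 4 multiplies the area by 4² = 16 (so the new area is 9200) and multiplies the boundary lattice-point count by 4, giving 16.
By Pick's theorem, the interior count of the dilated polygon is 9200 − 16/2 + 1 = 9193.

9193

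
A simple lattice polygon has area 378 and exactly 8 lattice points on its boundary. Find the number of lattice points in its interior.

375

Pick's theorem A = I + B/2 − 1 rearranges to I = A − B/2 + 1 = 378 − 8/2 + 1 = 375.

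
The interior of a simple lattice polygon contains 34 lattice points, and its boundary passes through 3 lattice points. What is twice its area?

69

Pick's theorem states A = I + B/2 − 1, so A = 34 + 3/2 − 1 = 69/2.
Hence 2A = 69.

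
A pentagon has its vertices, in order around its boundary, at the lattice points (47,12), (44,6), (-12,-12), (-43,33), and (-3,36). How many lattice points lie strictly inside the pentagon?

2392

By the shoelace formula, twice the signed area is |(47·6 − 44·12) + (44·(-12) − (-12)·6) + ((-12)·33 − (-43)·(-12)) + ((-43)·36 − (-3)·33) + ((-3)·12 − 47·36)| = 4791, so the area is 2395.5.
Summing gcd(|Δx|,|Δy|) over the edges gives the boundary count: gcd(3,6) + gcd(56,18) + gcd(31,45) + gcd(40,3) + gcd(50,24) = 3+2+1+1+2 = 9.
Pick's theorem gives I = A − B/2 + 1 = 2395.5 − 9/2 + 1 = 2392.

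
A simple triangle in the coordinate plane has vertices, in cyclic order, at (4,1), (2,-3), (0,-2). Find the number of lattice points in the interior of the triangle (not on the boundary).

4

By the shoelace formula, twice the signed area is |[4·(-3) − 2·1] + [2·(-2) − 0·(-3)] + [0·1 − 4·(-2)]| = 10, so the area is 5.
Summing gcd(|Δx|,|Δy|) over the edges gives the boundary count: gcd(2,4) + gcd(2,1) + gcd(4,3) = 2+1+1 = 4.
By Pick's theorem A = I + B/2 − 1, so I = 5 − 4/2 + 1 = 4.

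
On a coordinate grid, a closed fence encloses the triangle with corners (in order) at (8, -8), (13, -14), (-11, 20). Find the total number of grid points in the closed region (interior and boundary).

By the shoelace formula, twice the signed area is |[8·(-14) − 13·(-8)] + [13·20 − (-11)·(-14)] + [(-11)·(-8) − 8·20]| = 26, so the area is 13.
Summing gcd(|Δx|,|Δy|) over the edges gives the boundary count: gcd(5,6) + gcd(24,34) + gcd(19,28) = 1+2+1 = 4.
Pick's theorem gives I = A − B/2 + 1 = 13 − 4/2 + 1 = 12, so the closed region contains I + B = 12 + 4 = 16 lattice points.

16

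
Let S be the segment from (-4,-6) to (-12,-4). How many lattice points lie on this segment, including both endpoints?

3

The number of lattice points on a segment between lattice points is gcd(|Δx|,|Δy|) + 1 = gcd(8,2) + 1 = 2 + 1 = 3.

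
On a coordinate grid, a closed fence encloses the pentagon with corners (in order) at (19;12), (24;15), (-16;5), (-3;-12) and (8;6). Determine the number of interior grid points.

306

By the shoelace formula, twice the signed area is |(19·15 − 24·12) + (24·5 − (-16)·15) + ((-16)·(-12) − (-3)·5) + ((-3)·6 − 8·(-12)) + (8·12 − 19·6)| = 624, so the area is 312.
The number of boundary lattice points is Σ gcd(|Δx|,|Δy|) = gcd(5,3) + gcd(40,10) + gcd(13,17) + gcd(11,18) + gcd(11,6) = 1+10+1+1+1 = 14.
By Pick's theorem A = I + B/2 − 1, so I = 312 − 14/2 + 1 = 306.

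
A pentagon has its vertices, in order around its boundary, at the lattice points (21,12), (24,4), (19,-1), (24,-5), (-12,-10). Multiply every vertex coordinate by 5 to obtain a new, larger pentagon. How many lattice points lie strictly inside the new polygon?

7566

By the shoelace formula, twice the signed area is |[21·4 − 24·12] + [24·(-1) − 19·4] + [19·(-5) − 24·(-1)] + [24·(-10) − (-12)·(-5)] + [(-12)·12 − 21·(-10)]| = 609, so the area is 609/2.
The number of boundary lattice points is Σ gcd(|Δx|,|Δy|) = gcd(3,8) + gcd(5,5) + gcd(5,4) + gcd(36,5) + gcd(33,22) = 1+5+1+1+11 = 19.
Scaling by 5 multiplies the area by 5² = 25 (so the new area is 15225/2) and multiplies the boundary lattice-point count by 5, giving 95.
By Pick's theorem, the interior count of the dilated polygon is 15225/2 − 95/2 + 1 = 7566.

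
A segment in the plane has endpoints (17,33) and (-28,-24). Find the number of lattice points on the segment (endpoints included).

4

The number of lattice points on a segment between lattice points is gcd(|Δx|,|Δy|) + 1 = gcd(45,57) + 1 = 3 + 1 = 4.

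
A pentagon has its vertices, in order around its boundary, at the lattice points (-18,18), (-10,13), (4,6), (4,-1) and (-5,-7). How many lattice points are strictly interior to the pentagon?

213

By the shoelace formula, twice the signed area is |((-18)·13 − (-10)·18) + ((-10)·6 − 4·13) + (4·(-1) − 4·6) + (4·(-7) − (-5)·(-1)) + ((-5)·18 − (-18)·(-7))| = 443, so the area is 221.5.
Along each edge there are gcd(|Δx|,|Δy|)+1 lattice points, so counting each shared vertex once the boundary has gcd(8,5) + gcd(14,7) + gcd(0,7) + gcd(9,6) + gcd(13,25) = 1+7+7+3+1 = 19.
By Pick's theorem A = I + B/2 − 1, so I = 221.5 − 19/2 + 1 = 213.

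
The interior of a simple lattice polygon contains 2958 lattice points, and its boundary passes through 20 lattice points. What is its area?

2967

Pick's theorem states A = I + B/2 − 1, so A = 2958 + 20/2 − 1 = 2967.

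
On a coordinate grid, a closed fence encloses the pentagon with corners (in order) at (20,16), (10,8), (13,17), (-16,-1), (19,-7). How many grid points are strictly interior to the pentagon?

447

The shoelace formula gives twice the area as |(20·8 − 10·16) + (10·17 − 13·8) + (13·(-1) − (-16)·17) + ((-16)·(-7) − 19·(-1)) + (19·16 − 20·(-7))| = 900, so the area is 450.
The number of boundary lattice points is Σ gcd(|Δx|,|Δy|) = gcd(10,8) + gcd(3,9) + gcd(29,18) + gcd(35,6) + gcd(1,23) = 2+3+1+1+1 = 8.
Pick's theorem gives I = A − B/2 + 1 = 450 − 8/2 + 1 = 447.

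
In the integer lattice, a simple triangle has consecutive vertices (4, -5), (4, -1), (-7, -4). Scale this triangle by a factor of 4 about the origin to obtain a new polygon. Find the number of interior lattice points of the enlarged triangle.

341

The shoelace formula gives twice the area as |[4·(-1) − 4·(-5)] + [4·(-4) − (-7)·(-1)] + [(-7)·(-5) − 4·(-4)]| = 44, so the area is 22.
The number of boundary lattice points is Σ gcd(|Δx|,|Δy|) = gcd(0,4) + gcd(11,3) + gcd(11,1) = 4+1+1 = 6.
Scaling by 4 multiplies the area by 4² = 16 (so the new area is 352) and multiplies the boundary lattice-point count by 4, giving 24.
By Pick's theorem, the interior count of the dilated polygon is 352 − 24/2 + 1 = 341.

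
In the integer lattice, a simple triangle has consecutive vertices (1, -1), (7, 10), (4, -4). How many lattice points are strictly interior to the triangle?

24

By the shoelace formula, twice the signed area is |[1·10 − 7·(-1)] + [7·(-4) − 4·10] + [4·(-1) − 1·(-4)]| = 51, so the area is 51/2.
Summing gcd(|Δx|,|Δy|) over the edges gives the boundary count: gcd(6,11) + gcd(3,14) + gcd(3,3) = 1+1+3 = 5.
Pick's theorem gives I = A − B/2 + 1 = 51/2 − 5/2 + 1 = 24.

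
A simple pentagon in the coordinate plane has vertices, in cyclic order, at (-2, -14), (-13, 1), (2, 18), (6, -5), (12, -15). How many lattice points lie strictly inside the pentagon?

381

By the shoelace formula, twice the signed area is |[(-2)·1 − (-13)·(-14)] + [(-13)·18 − 2·1] + [2·(-5) − 6·18] + [6·(-15) − 12·(-5)] + [12·(-14) − (-2)·(-15)]| = 766, so the area is 383.
Along each edge there are gcd(|Δx|,|Δy|)+1 lattice points, so counting each shared vertex once the boundary has gcd(11,15) + gcd(15,17) + gcd(4,23) + gcd(6,10) + gcd(14,1) = 1+1+1+2+1 = 6.
Pick's theorem gives I = A − B/2 + 1 = 383 − 6/2 + 1 = 381.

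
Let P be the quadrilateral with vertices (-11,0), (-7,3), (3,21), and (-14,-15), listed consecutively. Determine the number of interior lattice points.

By the shoelace formula, twice the signed area is |[(-11)·3 − (-7)·0] + [(-7)·21 − 3·3] + [3·(-15) − (-14)·21] + [(-14)·0 − (-11)·(-15)]| = 105, so the area is 52.5.
Along each edge there are gcd(|Δx|,|Δy|)+1 lattice points, so counting each shared vertex once the boundary has gcd(4,3) + gcd(10,18) + gcd(17,36) + gcd(3,15) = 1+2+1+3 = 7.
By Pick's theorem A = I + B/2 − 1, so I = 52.5 − 7/2 + 1 = 50.

50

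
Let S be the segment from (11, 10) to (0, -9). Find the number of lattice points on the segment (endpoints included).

The number of lattice points on a segment between lattice points is gcd(|Δx|,|Δy|) + 1 = gcd(11,19) + 1 = 1 + 1 = 2.

2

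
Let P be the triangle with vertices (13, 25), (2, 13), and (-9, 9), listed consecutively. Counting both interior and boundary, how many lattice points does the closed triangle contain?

47

Using the shoelace formula, 2A = |[13·13 − 2·25] + [2·9 − (-9)·13] + [(-9)·25 − 13·9]| = 88, so the area is 44.
Summing gcd(|Δx|,|Δy|) over the edges gives the boundary count: gcd(11,12) + gcd(11,4) + gcd(22,16) = 1+1+2 = 4.
Pick's theorem gives I = A − B/2 + 1 = 44 − 4/2 + 1 = 43, so the closed region contains I + B = 43 + 4 = 47 lattice points.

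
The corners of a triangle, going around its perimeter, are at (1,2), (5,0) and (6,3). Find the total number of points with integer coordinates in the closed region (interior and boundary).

By the shoelace formula, twice the signed area is |(1·0 − 5·2) + (5·3 − 6·0) + (6·2 − 1·3)| = 14, so the area is 7.
Along each edge there are gcd(|Δx|,|Δy|)+1 lattice points, so counting each shared vertex once the boundary has gcd(4,2) + gcd(1,3) + gcd(5,1) = 2+1+1 = 4.
Pick's theorem gives I = A − B/2 + 1 = 7 − 4/2 + 1 = 6, so the closed region contains I + B = 6 + 4 = 10 lattice points.

10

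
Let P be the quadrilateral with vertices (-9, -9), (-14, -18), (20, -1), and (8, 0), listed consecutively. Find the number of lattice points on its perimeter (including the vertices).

20

The number of boundary lattice points is Σ gcd(|Δx|,|Δy|) = gcd(5,9) + gcd(34,17) + gcd(12,1) + gcd(17,9) = 1+17+1+1 = 20.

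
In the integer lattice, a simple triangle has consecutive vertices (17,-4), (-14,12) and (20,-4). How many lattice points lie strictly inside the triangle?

22

Using the shoelace formula, 2A = |(17·12 − (-14)·(-4)) + ((-14)·(-4) − 20·12) + (20·(-4) − 17·(-4))| = 48, so the area is 24.
The number of boundary lattice points is Σ gcd(|Δx|,|Δy|) = gcd(31,16) + gcd(34,16) + gcd(3,0) = 1+2+3 = 6.
By Pick's theorem A = I + B/2 − 1, so I = 24 − 6/2 + 1 = 22.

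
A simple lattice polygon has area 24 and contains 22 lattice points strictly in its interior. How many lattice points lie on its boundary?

6

Pick's theorem gives A = I + B/2 − 1, so B = 2(A − I + 1) = 2(24 − 22 + 1) = 6.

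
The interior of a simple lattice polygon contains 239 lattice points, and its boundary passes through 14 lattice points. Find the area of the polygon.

245

Pick's theorem states A = I + B/2 − 1, so A = 239 + 14/2 − 1 = 245.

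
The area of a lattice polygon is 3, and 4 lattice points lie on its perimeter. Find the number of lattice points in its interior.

2

From Pick's theorem, I = A − B/2 + 1 = 3 − 4/2 + 1 = 2.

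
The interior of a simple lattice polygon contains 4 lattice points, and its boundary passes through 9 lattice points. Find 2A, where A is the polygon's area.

15

By Pick's theorem, A = I + B/2 − 1 = 4 + 9/2 − 1 = 15/2.
Hence 2A = 15.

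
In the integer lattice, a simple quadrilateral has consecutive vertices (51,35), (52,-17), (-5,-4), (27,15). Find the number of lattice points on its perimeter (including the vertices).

Along each edge there are gcd(|Δx|,|Δy|)+1 lattice points, so counting each shared vertex once the boundary has gcd(1,52) + gcd(57,13) + gcd(32,19) + gcd(24,20) = 1+1+1+4 = 7.

7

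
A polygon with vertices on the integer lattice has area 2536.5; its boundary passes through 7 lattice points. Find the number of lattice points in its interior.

2534

Pick's theorem A = I + B/2 − 1 rearranges to I = A − B/2 + 1 = 2536.5 − 7/2 + 1 = 2534.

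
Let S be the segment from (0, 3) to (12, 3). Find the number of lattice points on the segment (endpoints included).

13

The number of lattice points on a segment between lattice points is gcd(|Δx|,|Δy|) + 1 = gcd(12,0) + 1 = 12 + 1 = 13.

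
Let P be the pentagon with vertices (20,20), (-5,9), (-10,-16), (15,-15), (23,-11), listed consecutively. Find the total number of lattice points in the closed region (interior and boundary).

857

By the shoelace formula, twice the signed area is |(20·9 − (-5)·20) + ((-5)·(-16) − (-10)·9) + ((-10)·(-15) − 15·(-16)) + (15·(-11) − 23·(-15)) + (23·20 − 20·(-11))| = 1700, so the area is 850.
Summing gcd(|Δx|,|Δy|) over the edges gives the boundary count: gcd(25,11) + gcd(5,25) + gcd(25,1) + gcd(8,4) + gcd(3,31) = 1+5+1+4+1 = 12.
Pick's theorem gives I = A − B/2 + 1 = 850 − 12/2 + 1 = 845, so the closed region contains I + B = 845 + 12 = 857 lattice points.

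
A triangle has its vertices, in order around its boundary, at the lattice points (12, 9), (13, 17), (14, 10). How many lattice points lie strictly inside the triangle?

7

By the shoelace formula, twice the signed area is |(12·17 − 13·9) + (13·10 − 14·17) + (14·9 − 12·10)| = 15, so the area is 7.5.
Along each edge there are gcd(|Δx|,|Δy|)+1 lattice points, so counting each shared vertex once the boundary has gcd(1,8) + gcd(1,7) + gcd(2,1) = 1+1+1 = 3.
By Pick's theorem A = I + B/2 − 1, so I = 7.5 − 3/2 + 1 = 7.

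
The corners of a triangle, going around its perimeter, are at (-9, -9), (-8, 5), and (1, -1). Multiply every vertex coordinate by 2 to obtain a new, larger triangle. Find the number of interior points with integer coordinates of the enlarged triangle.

The shoelace formula gives twice the area as |[(-9)·5 − (-8)·(-9)] + [(-8)·(-1) − 1·5] + [1·(-9) − (-9)·(-1)]| = 132, so the area is 66.
Along each edge there are gcd(|Δx|,|Δy|)+1 lattice points, so counting each shared vertex once the boundary has gcd(1,14) + gcd(9,6) + gcd(10,8) = 1+3+2 = 6.
Scaling by 2 multiplies the area by 2² = 4 (so the new area is 264) and multiplies the boundary lattice-point count by 2, giving 12.
By Pick's theorem, the interior count of the dilated polygon is 264 − 12/2 + 1 = 259.

259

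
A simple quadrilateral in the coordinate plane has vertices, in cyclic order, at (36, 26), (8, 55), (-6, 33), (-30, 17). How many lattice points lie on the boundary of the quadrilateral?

Along each edge there are gcd(|Δx|,|Δy|)+1 lattice points, so counting each shared vertex once the boundary has gcd(28,29) + gcd(14,22) + gcd(24,16) + gcd(66,9) = 1+2+8+3 = 14.

14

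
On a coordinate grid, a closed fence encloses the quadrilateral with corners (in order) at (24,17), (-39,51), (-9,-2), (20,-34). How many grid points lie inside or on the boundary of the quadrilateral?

By the shoelace formula, twice the signed area is |[24·51 − (-39)·17] + [(-39)·(-2) − (-9)·51] + [(-9)·(-34) − 20·(-2)] + [20·17 − 24·(-34)]| = 3926, so the area is 1963.
Along each edge there are gcd(|Δx|,|Δy|)+1 lattice points, so counting each shared vertex once the boundary has gcd(63,34) + gcd(30,53) + gcd(29,32) + gcd(4,51) = 1+1+1+1 = 4.
Pick's theorem gives I = A − B/2 + 1 = 1963 − 4/2 + 1 = 1962, so the closed region contains I + B = 1962 + 4 = 1966 lattice points.

1966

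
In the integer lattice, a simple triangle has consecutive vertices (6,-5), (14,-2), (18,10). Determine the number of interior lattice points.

By the shoelace formula, twice the signed area is |[6·(-2) − 14·(-5)] + [14·10 − 18·(-2)] + [18·(-5) − 6·10]| = 84, so the area is 42.
Summing gcd(|Δx|,|Δy|) over the edges gives the boundary count: gcd(8,3) + gcd(4,12) + gcd(12,15) = 1+4+3 = 8.
Pick's theorem gives I = A − B/2 + 1 = 42 − 8/2 + 1 = 39.

39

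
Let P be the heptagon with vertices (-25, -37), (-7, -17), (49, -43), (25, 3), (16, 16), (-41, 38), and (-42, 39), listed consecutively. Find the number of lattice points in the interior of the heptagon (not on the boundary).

3328

By the shoelace formula, twice the signed area is |((-25)·(-17) − (-7)·(-37)) + ((-7)·(-43) − 49·(-17)) + (49·3 − 25·(-43)) + (25·16 − 16·3) + (16·38 − (-41)·16) + ((-41)·39 − (-42)·38) + ((-42)·(-37) − (-25)·39)| = 6664, so the area is 3332.
Summing gcd(|Δx|,|Δy|) over the edges gives the boundary count: gcd(18,20) + gcd(56,26) + gcd(24,46) + gcd(9,13) + gcd(57,22) + gcd(1,1) + gcd(17,76) = 2+2+2+1+1+1+1 = 10.
By Pick's theorem A = I + B/2 − 1, so I = 3332 − 10/2 + 1 = 3328.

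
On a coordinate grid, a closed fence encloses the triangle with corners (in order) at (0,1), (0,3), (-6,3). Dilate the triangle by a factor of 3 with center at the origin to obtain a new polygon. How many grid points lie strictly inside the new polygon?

The shoelace formula gives twice the area as |(0·3 − 0·1) + (0·3 − (-6)·3) + ((-6)·1 − 0·3)| = 12, so the area is 6.
The number of boundary lattice points is Σ gcd(|Δx|,|Δy|) = gcd(0,2) + gcd(6,0) + gcd(6,2) = 2+6+2 = 10.
Scaling by 3 multiplies the area by 3² = 9 (so the new area is 54) and multiplies the boundary lattice-point count by 3, giving 30.
By Pick's theorem, the interior count of the dilated polygon is 54 − 30/2 + 1 = 40.

40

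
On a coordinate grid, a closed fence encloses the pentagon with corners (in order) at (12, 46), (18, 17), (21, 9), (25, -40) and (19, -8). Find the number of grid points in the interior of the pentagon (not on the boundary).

Using the shoelace formula, 2A = |[12·17 − 18·46] + [18·9 − 21·17] + [21·(-40) − 25·9] + [25·(-8) − 19·(-40)] + [19·46 − 12·(-8)]| = 354, so the area is 177.
Summing gcd(|Δx|,|Δy|) over the edges gives the boundary count: gcd(6,29) + gcd(3,8) + gcd(4,49) + gcd(6,32) + gcd(7,54) = 1+1+1+2+1 = 6.
By Pick's theorem A = I + B/2 − 1, so I = 177 − 6/2 + 1 = 175.

175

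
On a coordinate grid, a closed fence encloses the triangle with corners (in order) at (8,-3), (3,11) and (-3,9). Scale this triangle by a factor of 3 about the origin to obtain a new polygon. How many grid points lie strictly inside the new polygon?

418

Using the shoelace formula, 2A = |(8·11 − 3·(-3)) + (3·9 − (-3)·11) + ((-3)·(-3) − 8·9)| = 94, so the area is 47.
The number of boundary lattice points is Σ gcd(|Δx|,|Δy|) = gcd(5,14) + gcd(6,2) + gcd(11,12) = 1+2+1 = 4.
Scaling by 3 multiplies the area by 3² = 9 (so the new area is 423) and multiplies the boundary lattice-point count by 3, giving 12.
By Pick's theorem, the interior count of the dilated polygon is 423 − 12/2 + 1 = 418.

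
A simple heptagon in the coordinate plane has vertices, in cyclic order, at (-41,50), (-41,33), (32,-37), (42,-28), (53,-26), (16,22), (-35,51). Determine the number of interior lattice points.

2848

By the shoelace formula, twice the signed area is |[(-41)·33 − (-41)·50] + [(-41)·(-37) − 32·33] + [32·(-28) − 42·(-37)] + [42·(-26) − 53·(-28)] + [53·22 − 16·(-26)] + [16·51 − (-35)·22] + [(-35)·50 − (-41)·51]| = 5717, so the area is 2858.5.
Summing gcd(|Δx|,|Δy|) over the edges gives the boundary count: gcd(0,17) + gcd(73,70) + gcd(10,9) + gcd(11,2) + gcd(37,48) + gcd(51,29) + gcd(6,1) = 17+1+1+1+1+1+1 = 23.
Pick's theorem gives I = A − B/2 + 1 = 2858.5 − 23/2 + 1 = 2848.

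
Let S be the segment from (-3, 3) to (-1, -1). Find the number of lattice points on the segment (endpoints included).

The number of lattice points on a segment between lattice points is gcd(|Δx|,|Δy|) + 1 = gcd(2,4) + 1 = 2 + 1 = 3.

3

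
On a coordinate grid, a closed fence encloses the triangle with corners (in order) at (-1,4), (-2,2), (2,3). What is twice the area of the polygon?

7

Using the shoelace formula, 2A = |[(-1)·2 − (-2)·4] + [(-2)·3 − 2·2] + [2·4 − (-1)·3]| = 7, so the area is 3.5.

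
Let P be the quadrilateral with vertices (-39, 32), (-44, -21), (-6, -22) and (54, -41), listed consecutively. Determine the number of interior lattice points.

Using the shoelace formula, 2A = |((-39)·(-21) − (-44)·32) + ((-44)·(-22) − (-6)·(-21)) + ((-6)·(-41) − 54·(-22)) + (54·32 − (-39)·(-41))| = 4632, so the area is 2316.
Along each edge there are gcd(|Δx|,|Δy|)+1 lattice points, so counting each shared vertex once the boundary has gcd(5,53) + gcd(38,1) + gcd(60,19) + gcd(93,73) = 1+1+1+1 = 4.
By Pick's theorem A = I + B/2 − 1, so I = 2316 − 4/2 + 1 = 2315.

2315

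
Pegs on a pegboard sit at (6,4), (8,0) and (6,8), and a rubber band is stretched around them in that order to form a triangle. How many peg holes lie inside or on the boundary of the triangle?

Using the shoelace formula, 2A = |(6·0 − 8·4) + (8·8 − 6·0) + (6·4 − 6·8)| = 8, so the area is 4.
Along each edge there are gcd(|Δx|,|Δy|)+1 lattice points, so counting each shared vertex once the boundary has gcd(2,4) + gcd(2,8) + gcd(0,4) = 2+2+4 = 8.
Pick's theorem gives I = A − B/2 + 1 = 4 − 8/2 + 1 = 1, so the closed region contains I + B = 1 + 8 = 9 lattice points.

9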